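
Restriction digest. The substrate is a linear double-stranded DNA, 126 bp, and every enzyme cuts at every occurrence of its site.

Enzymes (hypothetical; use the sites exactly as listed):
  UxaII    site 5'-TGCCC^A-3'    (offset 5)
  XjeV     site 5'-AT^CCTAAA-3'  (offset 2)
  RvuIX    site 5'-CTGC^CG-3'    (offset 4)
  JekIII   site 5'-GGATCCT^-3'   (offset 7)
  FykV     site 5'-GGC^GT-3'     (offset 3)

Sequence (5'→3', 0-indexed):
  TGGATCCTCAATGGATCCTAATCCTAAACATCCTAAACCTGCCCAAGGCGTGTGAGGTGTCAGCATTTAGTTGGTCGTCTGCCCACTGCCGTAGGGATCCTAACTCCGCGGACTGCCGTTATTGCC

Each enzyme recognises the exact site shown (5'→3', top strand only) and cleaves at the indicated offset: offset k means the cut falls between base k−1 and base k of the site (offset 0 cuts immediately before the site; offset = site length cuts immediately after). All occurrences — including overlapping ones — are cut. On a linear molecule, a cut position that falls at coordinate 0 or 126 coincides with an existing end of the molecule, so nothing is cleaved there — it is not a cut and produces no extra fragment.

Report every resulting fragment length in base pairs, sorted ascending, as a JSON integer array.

[3,5,5,8,9,10,11,12,13,15,35]

Site scan:
  UxaII TGCCCA/5: at [39, 79] ⇒ [44, 84]
  XjeV ATCCTAAA/2: at [20, 29] ⇒ [22, 31]
  RvuIX CTGCCG/4: at [85, 112] ⇒ [89, 116]
  JekIII GGATCCT/7: at [1, 12, 94] ⇒ [8, 19, 101]
  FykV GGCGT/3: at [46] ⇒ [49]

Pooled cuts: [8, 19, 22, 31, 44, 49, 84, 89, 101, 116]

Fragment lengths:
  [0,8): 8 bp
  [8,19): 11 bp
  [19,22): 3 bp
  [22,31): 9 bp
  [31,44): 13 bp
  [44,49): 5 bp
  [49,84): 35 bp
  [84,89): 5 bp
  [89,101): 12 bp
  [101,116): 15 bp
  [116,126): 10 bp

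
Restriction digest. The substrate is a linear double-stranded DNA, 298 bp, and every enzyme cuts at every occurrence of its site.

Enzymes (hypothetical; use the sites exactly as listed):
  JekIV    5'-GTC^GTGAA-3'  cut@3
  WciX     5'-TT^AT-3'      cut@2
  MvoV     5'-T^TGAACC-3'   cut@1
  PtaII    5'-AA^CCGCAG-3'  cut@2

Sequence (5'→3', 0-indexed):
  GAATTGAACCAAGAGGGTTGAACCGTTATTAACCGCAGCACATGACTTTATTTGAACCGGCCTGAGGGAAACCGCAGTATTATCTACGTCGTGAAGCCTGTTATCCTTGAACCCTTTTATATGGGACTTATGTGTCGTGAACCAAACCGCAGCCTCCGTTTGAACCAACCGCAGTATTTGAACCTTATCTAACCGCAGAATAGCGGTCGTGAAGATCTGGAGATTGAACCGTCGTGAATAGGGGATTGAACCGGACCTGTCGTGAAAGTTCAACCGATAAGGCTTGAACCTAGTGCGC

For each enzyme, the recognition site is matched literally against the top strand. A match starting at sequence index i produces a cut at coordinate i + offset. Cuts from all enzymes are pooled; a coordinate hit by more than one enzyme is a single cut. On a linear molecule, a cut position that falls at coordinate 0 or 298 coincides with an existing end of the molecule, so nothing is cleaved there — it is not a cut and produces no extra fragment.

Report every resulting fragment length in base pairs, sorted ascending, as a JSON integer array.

[3,4,5,5,6,7,8,8,9,9,9,10,10,10,11,11,12,13,14,14,14,15,16,16,17,19,23]

Per-enzyme occurrences:
  JekIV (GTCGTGAA, off=3): starts [87, 133, 205, 230, 258] → cuts [90, 136, 208, 233, 261]
  WciX (TTAT, off=2): starts [25, 47, 79, 100, 116, 127, 184] → cuts [27, 49, 81, 102, 118, 129, 186]
  MvoV (TTGAACC, off=1): starts [3, 17, 51, 106, 159, 177, 223, 245, 283] → cuts [4, 18, 52, 107, 160, 178, 224, 246, 284]
  PtaII (AACCGCAG, off=2): starts [30, 69, 144, 166, 190] → cuts [32, 71, 146, 168, 192]

Pooled cuts: [4, 18, 27, 32, 49, 52, 71, 81, 90, 102, 107, 118, 129, 136, 146, 160, 168, 178, 186, 192, 208, 224, 233, 246, 261, 284]

Fragments:
  [0,4): 4 bp
  [4,18): 14 bp
  [18,27): 9 bp
  [27,32): 5 bp
  [32,49): 17 bp
  [49,52): 3 bp
  [52,71): 19 bp
  [71,81): 10 bp
  [81,90): 9 bp
  [90,102): 12 bp
  [102,107): 5 bp
  [107,118): 11 bp
  [118,129): 11 bp
  [129,136): 7 bp
  [136,146): 10 bp
  [146,160): 14 bp
  [160,168): 8 bp
  [168,178): 10 bp
  [178,186): 8 bp
  [186,192): 6 bp
  [192,208): 16 bp
  [208,224): 16 bp
  [224,233): 9 bp
  [233,246): 13 bp
  [246,261): 15 bp
  [261,284): 23 bp
  [284,298): 14 bp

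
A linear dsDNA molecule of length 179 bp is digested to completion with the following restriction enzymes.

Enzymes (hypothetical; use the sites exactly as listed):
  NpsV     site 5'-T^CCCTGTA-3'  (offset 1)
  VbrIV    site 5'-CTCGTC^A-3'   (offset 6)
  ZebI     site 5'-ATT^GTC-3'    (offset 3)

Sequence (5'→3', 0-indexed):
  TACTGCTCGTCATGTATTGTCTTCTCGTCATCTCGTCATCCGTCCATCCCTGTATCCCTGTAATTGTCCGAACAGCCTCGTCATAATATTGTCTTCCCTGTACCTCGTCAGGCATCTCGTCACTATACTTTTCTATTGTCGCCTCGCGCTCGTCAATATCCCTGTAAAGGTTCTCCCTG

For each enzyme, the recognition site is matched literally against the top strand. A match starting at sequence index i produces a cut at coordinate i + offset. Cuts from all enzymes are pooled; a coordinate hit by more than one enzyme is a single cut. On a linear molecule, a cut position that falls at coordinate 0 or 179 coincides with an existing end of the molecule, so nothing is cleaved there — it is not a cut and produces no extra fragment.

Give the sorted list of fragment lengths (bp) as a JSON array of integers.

Per-enzyme occurrences:
  NpsV (TCCCTGTA, off=1): starts [46, 54, 94, 158] → cuts [47, 55, 95, 159]
  VbrIV (CTCGTCA, off=6): starts [5, 23, 31, 76, 103, 115, 148] → cuts [11, 29, 37, 82, 109, 121, 154]
  ZebI (ATTGTC, off=3): starts [15, 62, 87, 134] → cuts [18, 65, 90, 137]

Pooled cuts: [11, 18, 29, 37, 47, 55, 65, 82, 90, 95, 109, 121, 137, 154, 159]

Fragments:
  [0,11): 11 bp
  [11,18): 7 bp
  [18,29): 11 bp
  [29,37): 8 bp
  [37,47): 10 bp
  [47,55): 8 bp
  [55,65): 10 bp
  [65,82): 17 bp
  [82,90): 8 bp
  [90,95): 5 bp
  [95,109): 14 bp
  [109,121): 12 bp
  [121,137): 16 bp
  [137,154): 17 bp
  [154,159): 5 bp
  [159,179): 20 bp

[5,5,7,8,8,8,10,10,11,11,12,14,16,17,17,20]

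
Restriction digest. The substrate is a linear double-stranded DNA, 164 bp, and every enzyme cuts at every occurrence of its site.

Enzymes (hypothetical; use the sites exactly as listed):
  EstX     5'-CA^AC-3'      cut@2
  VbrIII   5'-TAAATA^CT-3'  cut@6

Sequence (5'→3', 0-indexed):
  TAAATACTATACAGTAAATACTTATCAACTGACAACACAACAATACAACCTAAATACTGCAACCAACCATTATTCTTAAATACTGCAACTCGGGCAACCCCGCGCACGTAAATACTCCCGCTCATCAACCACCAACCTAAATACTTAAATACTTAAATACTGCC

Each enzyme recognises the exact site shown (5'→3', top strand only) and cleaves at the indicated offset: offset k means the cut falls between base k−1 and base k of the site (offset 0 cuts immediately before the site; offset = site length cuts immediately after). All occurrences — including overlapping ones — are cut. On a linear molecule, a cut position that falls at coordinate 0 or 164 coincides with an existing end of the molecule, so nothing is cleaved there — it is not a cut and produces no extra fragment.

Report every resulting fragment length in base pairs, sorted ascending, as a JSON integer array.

[4,5,5,5,5,6,7,7,7,8,8,8,9,9,9,13,14,17,18]

Per-enzyme occurrences:
  EstX (CAAC, off=2): starts [25, 32, 37, 45, 59, 63, 85, 94, 125, 132] → cuts [27, 34, 39, 47, 61, 65, 87, 96, 127, 134]
  VbrIII (TAAATACT, off=6): starts [0, 14, 50, 76, 108, 137, 145, 153] → cuts [6, 20, 56, 82, 114, 143, 151, 159]

Pooled cuts: [6, 20, 27, 34, 39, 47, 56, 61, 65, 82, 87, 96, 114, 127, 134, 143, 151, 159]

Fragment lengths:
  [0,6): 6 bp
  [6,20): 14 bp
  [20,27): 7 bp
  [27,34): 7 bp
  [34,39): 5 bp
  [39,47): 8 bp
  [47,56): 9 bp
  [56,61): 5 bp
  [61,65): 4 bp
  [65,82): 17 bp
  [82,87): 5 bp
  [87,96): 9 bp
  [96,114): 18 bp
  [114,127): 13 bp
  [127,134): 7 bp
  [134,143): 9 bp
  [143,151): 8 bp
  [151,159): 8 bp
  [159,164): 5 bp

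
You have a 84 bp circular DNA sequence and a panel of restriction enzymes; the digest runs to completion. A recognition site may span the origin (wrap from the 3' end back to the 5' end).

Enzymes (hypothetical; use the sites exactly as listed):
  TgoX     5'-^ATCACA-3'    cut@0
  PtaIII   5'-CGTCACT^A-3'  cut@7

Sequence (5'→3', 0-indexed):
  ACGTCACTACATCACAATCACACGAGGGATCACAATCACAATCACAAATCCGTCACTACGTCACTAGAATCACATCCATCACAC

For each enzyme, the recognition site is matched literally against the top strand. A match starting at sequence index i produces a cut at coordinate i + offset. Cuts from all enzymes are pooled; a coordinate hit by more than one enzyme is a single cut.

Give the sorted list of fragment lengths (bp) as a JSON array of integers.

Per-enzyme occurrences:
  TgoX ATCACA/0: at [10, 16, 28, 34, 40, 68, 77] ⇒ [10, 16, 28, 34, 40, 68, 77]
  PtaIII CGTCACTA/7: at [1, 50, 58] ⇒ [8, 57, 65]

All cut coordinates (distinct, sorted): [8, 10, 16, 28, 34, 40, 57, 65, 68, 77]

Fragment lengths:
  8→10: 2 bp
  10→16: 6 bp
  16→28: 12 bp
  28→34: 6 bp
  34→40: 6 bp
  40→57: 17 bp
  57→65: 8 bp
  65→68: 3 bp
  68→77: 9 bp
  77→8 (wrap): 84-77+8 = 15 bp

[2,3,6,6,6,8,9,12,15,17]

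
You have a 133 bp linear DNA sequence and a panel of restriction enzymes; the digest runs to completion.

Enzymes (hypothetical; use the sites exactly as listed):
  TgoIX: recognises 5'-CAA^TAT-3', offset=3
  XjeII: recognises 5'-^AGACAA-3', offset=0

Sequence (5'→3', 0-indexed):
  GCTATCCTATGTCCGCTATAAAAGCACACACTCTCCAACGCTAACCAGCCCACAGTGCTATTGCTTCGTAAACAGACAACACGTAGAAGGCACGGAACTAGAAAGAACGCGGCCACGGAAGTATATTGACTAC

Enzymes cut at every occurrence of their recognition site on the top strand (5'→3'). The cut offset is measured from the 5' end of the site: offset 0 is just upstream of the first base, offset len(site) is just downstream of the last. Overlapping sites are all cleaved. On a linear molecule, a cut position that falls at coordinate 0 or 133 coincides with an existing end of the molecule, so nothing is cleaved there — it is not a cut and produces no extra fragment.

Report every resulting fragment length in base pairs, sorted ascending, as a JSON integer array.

Site scan:
  TgoIX (CAATAT, off=3): no sites
  XjeII (AGACAA, off=0): starts [73] → cuts [73]

All cut coordinates (distinct, sorted): [73]

Fragment lengths:
  [0,73): 73 bp
  [73,133): 60 bp

[60,73]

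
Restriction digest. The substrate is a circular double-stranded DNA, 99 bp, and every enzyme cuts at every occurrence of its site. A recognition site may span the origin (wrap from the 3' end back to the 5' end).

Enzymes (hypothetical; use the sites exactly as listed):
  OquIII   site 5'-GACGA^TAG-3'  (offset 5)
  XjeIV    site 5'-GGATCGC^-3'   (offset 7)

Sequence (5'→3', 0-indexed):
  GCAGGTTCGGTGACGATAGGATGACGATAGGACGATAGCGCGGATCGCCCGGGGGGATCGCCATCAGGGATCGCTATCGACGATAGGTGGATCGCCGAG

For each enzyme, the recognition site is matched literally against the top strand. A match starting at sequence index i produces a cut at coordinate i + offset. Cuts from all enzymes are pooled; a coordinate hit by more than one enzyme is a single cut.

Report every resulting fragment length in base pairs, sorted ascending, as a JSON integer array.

[8,9,11,12,13,13,13,20]

Per-enzyme occurrences:
  OquIII (GACGATAG, off=5): starts [11, 22, 30, 78] → cuts [16, 27, 35, 83]
  XjeIV (GGATCGC, off=7): starts [41, 54, 67, 88] → cuts [48, 61, 74, 95]

All cut coordinates (distinct, sorted): [16, 27, 35, 48, 61, 74, 83, 95]

Fragments:
  16→27: 11 bp
  27→35: 8 bp
  35→48: 13 bp
  48→61: 13 bp
  61→74: 13 bp
  74→83: 9 bp
  83→95: 12 bp
  95→16 (wrap): 99-95+16 = 20 bp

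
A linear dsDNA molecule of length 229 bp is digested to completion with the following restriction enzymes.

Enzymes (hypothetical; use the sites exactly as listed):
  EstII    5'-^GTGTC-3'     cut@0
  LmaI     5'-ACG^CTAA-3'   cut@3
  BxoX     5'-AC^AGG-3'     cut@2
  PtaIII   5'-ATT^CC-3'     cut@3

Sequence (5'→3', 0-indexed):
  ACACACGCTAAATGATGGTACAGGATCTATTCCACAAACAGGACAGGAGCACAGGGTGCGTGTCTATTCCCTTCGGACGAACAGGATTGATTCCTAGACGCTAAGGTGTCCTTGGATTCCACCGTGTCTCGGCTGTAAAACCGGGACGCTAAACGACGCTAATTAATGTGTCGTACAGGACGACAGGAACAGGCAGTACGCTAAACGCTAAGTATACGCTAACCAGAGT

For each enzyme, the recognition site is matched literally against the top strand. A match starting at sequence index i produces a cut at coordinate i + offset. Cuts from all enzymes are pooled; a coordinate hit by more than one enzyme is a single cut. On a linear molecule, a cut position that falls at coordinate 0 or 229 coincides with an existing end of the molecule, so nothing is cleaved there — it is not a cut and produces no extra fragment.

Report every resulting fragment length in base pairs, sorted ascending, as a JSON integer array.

Scan for sites:
  EstII (GTGTC, off=0): starts [59, 105, 123, 167] → cuts [59, 105, 123, 167]
  LmaI (ACGCTAA, off=3): starts [4, 97, 145, 155, 197, 204, 215] → cuts [7, 100, 148, 158, 200, 207, 218]
  BxoX (ACAGG, off=2): starts [19, 37, 42, 50, 80, 174, 182, 188] → cuts [21, 39, 44, 52, 82, 176, 184, 190]
  PtaIII (ATTCC, off=3): starts [28, 65, 89, 115] → cuts [31, 68, 92, 118]

All cut coordinates (distinct, sorted): [7, 21, 31, 39, 44, 52, 59, 68, 82, 92, 100, 105, 118, 123, 148, 158, 167, 176, 184, 190, 200, 207, 218]

Fragments:
  [0,7): 7 bp
  [7,21): 14 bp
  [21,31): 10 bp
  [31,39): 8 bp
  [39,44): 5 bp
  [44,52): 8 bp
  [52,59): 7 bp
  [59,68): 9 bp
  [68,82): 14 bp
  [82,92): 10 bp
  [92,100): 8 bp
  [100,105): 5 bp
  [105,118): 13 bp
  [118,123): 5 bp
  [123,148): 25 bp
  [148,158): 10 bp
  [158,167): 9 bp
  [167,176): 9 bp
  [176,184): 8 bp
  [184,190): 6 bp
  [190,200): 10 bp
  [200,207): 7 bp
  [207,218): 11 bp
  [218,229): 11 bp

[5,5,5,6,7,7,7,8,8,8,8,9,9,9,10,10,10,10,11,11,13,14,14,25]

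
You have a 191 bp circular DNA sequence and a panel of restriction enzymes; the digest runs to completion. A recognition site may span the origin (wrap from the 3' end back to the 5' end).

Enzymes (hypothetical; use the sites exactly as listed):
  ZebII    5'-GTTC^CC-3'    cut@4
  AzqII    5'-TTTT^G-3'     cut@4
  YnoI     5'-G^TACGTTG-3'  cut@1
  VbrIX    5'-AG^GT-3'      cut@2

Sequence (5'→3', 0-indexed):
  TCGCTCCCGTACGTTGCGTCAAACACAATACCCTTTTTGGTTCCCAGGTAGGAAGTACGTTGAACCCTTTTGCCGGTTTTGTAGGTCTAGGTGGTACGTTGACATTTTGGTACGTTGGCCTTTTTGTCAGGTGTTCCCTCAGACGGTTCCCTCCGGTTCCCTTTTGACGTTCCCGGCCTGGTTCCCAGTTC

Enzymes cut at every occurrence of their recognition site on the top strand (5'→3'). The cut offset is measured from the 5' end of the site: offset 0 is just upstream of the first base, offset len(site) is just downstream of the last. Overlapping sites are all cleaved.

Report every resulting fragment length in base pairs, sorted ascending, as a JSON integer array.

Per-enzyme occurrences:
  ZebII (GTTCCC, off=4): starts [39, 132, 145, 155, 168, 180] → cuts [43, 136, 149, 159, 172, 184]
  AzqII (TTTTG, off=4): starts [34, 67, 76, 104, 121, 161] → cuts [38, 71, 80, 108, 125, 165]
  YnoI (GTACGTTG, off=1): starts [8, 54, 93, 109] → cuts [9, 55, 94, 110]
  VbrIX (AGGT, off=2): starts [45, 82, 88, 128] → cuts [47, 84, 90, 130]

Pooled cuts: [9, 38, 43, 47, 55, 71, 80, 84, 90, 94, 108, 110, 125, 130, 136, 149, 159, 165, 172, 184]

Fragment lengths:
  9→38: 29 bp
  38→43: 5 bp
  43→47: 4 bp
  47→55: 8 bp
  55→71: 16 bp
  71→80: 9 bp
  80→84: 4 bp
  84→90: 6 bp
  90→94: 4 bp
  94→108: 14 bp
  108→110: 2 bp
  110→125: 15 bp
  125→130: 5 bp
  130→136: 6 bp
  136→149: 13 bp
  149→159: 10 bp
  159→165: 6 bp
  165→172: 7 bp
  172→184: 12 bp
  184→9 (wrap): 191-184+9 = 16 bp

[2,4,4,4,5,5,6,6,6,7,8,9,10,12,13,14,15,16,16,29]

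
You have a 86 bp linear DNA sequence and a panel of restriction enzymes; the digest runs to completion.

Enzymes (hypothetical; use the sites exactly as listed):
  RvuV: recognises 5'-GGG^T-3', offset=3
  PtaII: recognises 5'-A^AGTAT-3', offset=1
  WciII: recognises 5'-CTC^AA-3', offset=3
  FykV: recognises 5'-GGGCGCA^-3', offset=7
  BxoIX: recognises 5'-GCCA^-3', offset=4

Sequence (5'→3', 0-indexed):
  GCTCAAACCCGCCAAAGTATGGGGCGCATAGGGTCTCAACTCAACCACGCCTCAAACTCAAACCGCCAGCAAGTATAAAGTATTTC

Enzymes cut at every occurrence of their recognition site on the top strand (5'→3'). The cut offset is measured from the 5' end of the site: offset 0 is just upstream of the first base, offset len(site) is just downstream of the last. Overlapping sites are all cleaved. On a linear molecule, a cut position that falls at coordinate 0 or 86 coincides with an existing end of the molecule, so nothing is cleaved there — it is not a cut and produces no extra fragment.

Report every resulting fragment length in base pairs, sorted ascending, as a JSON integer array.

[1,3,4,4,5,5,6,7,8,9,10,11,13]

Scan for sites:
  RvuV GGGT/3: at [30] ⇒ [33]
  PtaII AAGTAT/1: at [14, 70, 77] ⇒ [15, 71, 78]
  WciII CTCAA/3: at [1, 34, 39, 50, 56] ⇒ [4, 37, 42, 53, 59]
  FykV GGGCGCA/7: at [21] ⇒ [28]
  BxoIX GCCA/4: at [10, 64] ⇒ [14, 68]

All cut coordinates (distinct, sorted): [4, 14, 15, 28, 33, 37, 42, 53, 59, 68, 71, 78]

Fragment lengths:
  [0,4): 4 bp
  [4,14): 10 bp
  [14,15): 1 bp
  [15,28): 13 bp
  [28,33): 5 bp
  [33,37): 4 bp
  [37,42): 5 bp
  [42,53): 11 bp
  [53,59): 6 bp
  [59,68): 9 bp
  [68,71): 3 bp
  [71,78): 7 bp
  [78,86): 8 bp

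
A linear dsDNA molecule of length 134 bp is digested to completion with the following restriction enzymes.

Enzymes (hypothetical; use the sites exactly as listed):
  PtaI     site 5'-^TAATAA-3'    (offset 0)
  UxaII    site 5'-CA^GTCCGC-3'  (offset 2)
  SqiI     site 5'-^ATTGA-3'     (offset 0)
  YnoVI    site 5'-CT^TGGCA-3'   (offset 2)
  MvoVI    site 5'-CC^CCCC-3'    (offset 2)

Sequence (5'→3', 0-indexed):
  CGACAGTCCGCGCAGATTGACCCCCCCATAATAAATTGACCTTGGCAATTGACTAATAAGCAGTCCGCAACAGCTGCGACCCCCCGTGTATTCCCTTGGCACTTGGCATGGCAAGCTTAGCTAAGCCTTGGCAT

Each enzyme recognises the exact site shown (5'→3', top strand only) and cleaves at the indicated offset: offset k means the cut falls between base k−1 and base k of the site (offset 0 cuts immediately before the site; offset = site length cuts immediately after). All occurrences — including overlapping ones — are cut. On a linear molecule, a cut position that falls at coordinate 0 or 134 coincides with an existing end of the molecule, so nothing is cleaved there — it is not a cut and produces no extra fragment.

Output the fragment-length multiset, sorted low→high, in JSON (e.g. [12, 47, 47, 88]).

[1,5,5,5,6,6,6,7,7,8,9,10,15,19,25]

Scan for sites:
  PtaI (TAATAA, off=0): starts [28, 53] → cuts [28, 53]
  UxaII (CAGTCCGC, off=2): starts [3, 60] → cuts [5, 62]
  SqiI (ATTGA, off=0): starts [15, 34, 47] → cuts [15, 34, 47]
  YnoVI (CTTGGCA, off=2): starts [40, 94, 101, 126] → cuts [42, 96, 103, 128]
  MvoVI (CCCCCC, off=2): starts [20, 21, 79] → cuts [22, 23, 81]

All cut coordinates (distinct, sorted): [5, 15, 22, 23, 28, 34, 42, 47, 53, 62, 81, 96, 103, 128]

Fragment lengths:
  [0,5): 5 bp
  [5,15): 10 bp
  [15,22): 7 bp
  [22,23): 1 bp
  [23,28): 5 bp
  [28,34): 6 bp
  [34,42): 8 bp
  [42,47): 5 bp
  [47,53): 6 bp
  [53,62): 9 bp
  [62,81): 19 bp
  [81,96): 15 bp
  [96,103): 7 bp
  [103,128): 25 bp
  [128,134): 6 bp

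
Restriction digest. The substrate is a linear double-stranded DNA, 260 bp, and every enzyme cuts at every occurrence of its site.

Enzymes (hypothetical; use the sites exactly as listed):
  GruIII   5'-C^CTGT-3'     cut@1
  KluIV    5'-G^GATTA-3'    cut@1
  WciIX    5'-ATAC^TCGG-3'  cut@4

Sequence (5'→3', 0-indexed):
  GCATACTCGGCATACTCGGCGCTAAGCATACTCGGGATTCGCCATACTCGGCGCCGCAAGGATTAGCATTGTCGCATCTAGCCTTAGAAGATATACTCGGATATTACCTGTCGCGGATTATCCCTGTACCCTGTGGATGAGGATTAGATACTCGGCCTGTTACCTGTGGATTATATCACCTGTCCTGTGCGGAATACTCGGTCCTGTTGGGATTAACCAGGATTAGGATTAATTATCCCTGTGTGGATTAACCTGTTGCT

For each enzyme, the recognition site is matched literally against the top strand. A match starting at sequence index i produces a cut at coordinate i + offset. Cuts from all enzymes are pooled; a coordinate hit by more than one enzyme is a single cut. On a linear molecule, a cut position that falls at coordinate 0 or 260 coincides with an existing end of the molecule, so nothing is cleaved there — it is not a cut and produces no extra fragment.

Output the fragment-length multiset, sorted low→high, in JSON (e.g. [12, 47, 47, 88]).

[5,5,5,6,6,6,7,7,7,7,7,8,8,8,9,10,10,11,11,11,12,13,13,16,16,36]

Site scan:
  GruIII CCTGT/1: at [106, 122, 129, 155, 162, 178, 183, 202, 237, 251] ⇒ [107, 123, 130, 156, 163, 179, 184, 203, 238, 252]
  KluIV GGATTA/1: at [59, 114, 140, 167, 209, 219, 225, 244] ⇒ [60, 115, 141, 168, 210, 220, 226, 245]
  WciIX ATACTCGG/4: at [2, 11, 27, 43, 92, 147, 193] ⇒ [6, 15, 31, 47, 96, 151, 197]

All cut coordinates (distinct, sorted): [6, 15, 31, 47, 60, 96, 107, 115, 123, 130, 141, 151, 156, 163, 168, 179, 184, 197, 203, 210, 220, 226, 238, 245, 252]

Fragment lengths:
  [0,6): 6 bp
  [6,15): 9 bp
  [15,31): 16 bp
  [31,47): 16 bp
  [47,60): 13 bp
  [60,96): 36 bp
  [96,107): 11 bp
  [107,115): 8 bp
  [115,123): 8 bp
  [123,130): 7 bp
  [130,141): 11 bp
  [141,151): 10 bp
  [151,156): 5 bp
  [156,163): 7 bp
  [163,168): 5 bp
  [168,179): 11 bp
  [179,184): 5 bp
  [184,197): 13 bp
  [197,203): 6 bp
  [203,210): 7 bp
  [210,220): 10 bp
  [220,226): 6 bp
  [226,238): 12 bp
  [238,245): 7 bp
  [245,252): 7 bp
  [252,260): 8 bp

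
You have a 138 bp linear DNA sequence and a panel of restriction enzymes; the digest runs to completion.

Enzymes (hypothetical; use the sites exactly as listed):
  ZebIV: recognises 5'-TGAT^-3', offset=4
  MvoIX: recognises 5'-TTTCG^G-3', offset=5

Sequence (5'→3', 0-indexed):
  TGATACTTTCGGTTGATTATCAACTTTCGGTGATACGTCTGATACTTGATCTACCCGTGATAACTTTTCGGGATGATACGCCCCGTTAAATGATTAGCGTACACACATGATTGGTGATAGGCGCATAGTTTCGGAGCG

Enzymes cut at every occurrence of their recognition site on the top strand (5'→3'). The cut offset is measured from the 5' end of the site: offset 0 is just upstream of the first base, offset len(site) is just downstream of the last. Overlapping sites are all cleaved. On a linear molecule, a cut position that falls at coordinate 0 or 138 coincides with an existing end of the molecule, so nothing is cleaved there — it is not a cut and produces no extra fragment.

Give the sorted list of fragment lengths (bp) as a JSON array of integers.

Per-enzyme occurrences:
  ZebIV TGAT/4: at [0, 13, 30, 39, 46, 57, 73, 90, 107, 114] ⇒ [4, 17, 34, 43, 50, 61, 77, 94, 111, 118]
  MvoIX TTTCGG/5: at [6, 24, 65, 128] ⇒ [11, 29, 70, 133]

Pooled cuts: [4, 11, 17, 29, 34, 43, 50, 61, 70, 77, 94, 111, 118, 133]

Fragment lengths:
  [0,4): 4 bp
  [4,11): 7 bp
  [11,17): 6 bp
  [17,29): 12 bp
  [29,34): 5 bp
  [34,43): 9 bp
  [43,50): 7 bp
  [50,61): 11 bp
  [61,70): 9 bp
  [70,77): 7 bp
  [77,94): 17 bp
  [94,111): 17 bp
  [111,118): 7 bp
  [118,133): 15 bp
  [133,138): 5 bp

[4,5,5,6,7,7,7,7,9,9,11,12,15,17,17]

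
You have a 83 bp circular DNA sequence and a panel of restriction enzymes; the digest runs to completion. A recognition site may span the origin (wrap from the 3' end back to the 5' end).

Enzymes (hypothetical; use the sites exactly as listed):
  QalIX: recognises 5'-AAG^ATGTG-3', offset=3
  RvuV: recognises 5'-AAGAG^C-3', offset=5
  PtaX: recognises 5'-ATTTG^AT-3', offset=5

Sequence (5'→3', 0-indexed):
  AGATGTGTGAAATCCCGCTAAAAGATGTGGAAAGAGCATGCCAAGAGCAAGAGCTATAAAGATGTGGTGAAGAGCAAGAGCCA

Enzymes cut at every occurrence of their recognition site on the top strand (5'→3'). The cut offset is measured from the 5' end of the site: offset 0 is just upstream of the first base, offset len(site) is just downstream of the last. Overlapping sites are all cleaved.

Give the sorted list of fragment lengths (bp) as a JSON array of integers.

[5,6,6,8,11,12,13,22]

Per-enzyme occurrences:
  QalIX (AAGATGTG, off=3): starts [21, 58, 82] → cuts [2, 24, 61]
  RvuV (AAGAGC, off=5): starts [31, 42, 48, 69, 75] → cuts [36, 47, 53, 74, 80]
  PtaX (ATTTGAT, off=5): no sites

All cut coordinates (distinct, sorted): [2, 24, 36, 47, 53, 61, 74, 80]

Fragment lengths:
  2→24: 22 bp
  24→36: 12 bp
  36→47: 11 bp
  47→53: 6 bp
  53→61: 8 bp
  61→74: 13 bp
  74→80: 6 bp
  80→2 (wrap): 83-80+2 = 5 bp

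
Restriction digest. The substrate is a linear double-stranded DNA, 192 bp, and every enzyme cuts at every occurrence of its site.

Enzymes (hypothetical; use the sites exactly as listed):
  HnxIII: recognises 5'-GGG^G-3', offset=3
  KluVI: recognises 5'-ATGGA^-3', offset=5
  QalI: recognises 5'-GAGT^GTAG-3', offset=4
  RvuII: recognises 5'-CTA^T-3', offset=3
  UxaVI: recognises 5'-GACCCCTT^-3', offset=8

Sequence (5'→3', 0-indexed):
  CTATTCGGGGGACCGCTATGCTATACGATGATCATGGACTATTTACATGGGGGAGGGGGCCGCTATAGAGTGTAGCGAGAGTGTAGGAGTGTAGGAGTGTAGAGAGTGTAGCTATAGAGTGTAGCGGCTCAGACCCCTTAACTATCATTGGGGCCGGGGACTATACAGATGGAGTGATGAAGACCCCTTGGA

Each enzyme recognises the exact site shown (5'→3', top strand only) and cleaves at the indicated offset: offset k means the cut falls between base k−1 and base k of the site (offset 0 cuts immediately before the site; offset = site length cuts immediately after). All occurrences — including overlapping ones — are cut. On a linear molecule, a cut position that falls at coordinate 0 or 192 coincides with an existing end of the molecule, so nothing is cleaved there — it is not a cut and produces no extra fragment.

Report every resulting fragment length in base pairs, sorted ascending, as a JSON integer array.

[1,1,1,3,3,3,5,5,5,5,6,6,6,6,7,7,8,8,8,8,9,10,10,11,15,16,19]

Scan for sites:
  HnxIII GGGG/3: at [6, 7, 48, 49, 54, 55, 149, 155] ⇒ [9, 10, 51, 52, 57, 58, 152, 158]
  KluVI ATGGA/5: at [33, 168] ⇒ [38, 173]
  QalI GAGTGTAG/4: at [67, 78, 86, 94, 103, 116] ⇒ [71, 82, 90, 98, 107, 120]
  RvuII CTAT/3: at [0, 15, 20, 38, 62, 111, 141, 160] ⇒ [3, 18, 23, 41, 65, 114, 144, 163]
  UxaVI GACCCCTT/8: at [131, 181] ⇒ [139, 189]

Pooled cuts: [3, 9, 10, 18, 23, 38, 41, 51, 52, 57, 58, 65, 71, 82, 90, 98, 107, 114, 120, 139, 144, 152, 158, 163, 173, 189]

Fragment lengths:
  [0,3): 3 bp
  [3,9): 6 bp
  [9,10): 1 bp
  [10,18): 8 bp
  [18,23): 5 bp
  [23,38): 15 bp
  [38,41): 3 bp
  [41,51): 10 bp
  [51,52): 1 bp
  [52,57): 5 bp
  [57,58): 1 bp
  [58,65): 7 bp
  [65,71): 6 bp
  [71,82): 11 bp
  [82,90): 8 bp
  [90,98): 8 bp
  [98,107): 9 bp
  [107,114): 7 bp
  [114,120): 6 bp
  [120,139): 19 bp
  [139,144): 5 bp
  [144,152): 8 bp
  [152,158): 6 bp
  [158,163): 5 bp
  [163,173): 10 bp
  [173,189): 16 bp
  [189,192): 3 bp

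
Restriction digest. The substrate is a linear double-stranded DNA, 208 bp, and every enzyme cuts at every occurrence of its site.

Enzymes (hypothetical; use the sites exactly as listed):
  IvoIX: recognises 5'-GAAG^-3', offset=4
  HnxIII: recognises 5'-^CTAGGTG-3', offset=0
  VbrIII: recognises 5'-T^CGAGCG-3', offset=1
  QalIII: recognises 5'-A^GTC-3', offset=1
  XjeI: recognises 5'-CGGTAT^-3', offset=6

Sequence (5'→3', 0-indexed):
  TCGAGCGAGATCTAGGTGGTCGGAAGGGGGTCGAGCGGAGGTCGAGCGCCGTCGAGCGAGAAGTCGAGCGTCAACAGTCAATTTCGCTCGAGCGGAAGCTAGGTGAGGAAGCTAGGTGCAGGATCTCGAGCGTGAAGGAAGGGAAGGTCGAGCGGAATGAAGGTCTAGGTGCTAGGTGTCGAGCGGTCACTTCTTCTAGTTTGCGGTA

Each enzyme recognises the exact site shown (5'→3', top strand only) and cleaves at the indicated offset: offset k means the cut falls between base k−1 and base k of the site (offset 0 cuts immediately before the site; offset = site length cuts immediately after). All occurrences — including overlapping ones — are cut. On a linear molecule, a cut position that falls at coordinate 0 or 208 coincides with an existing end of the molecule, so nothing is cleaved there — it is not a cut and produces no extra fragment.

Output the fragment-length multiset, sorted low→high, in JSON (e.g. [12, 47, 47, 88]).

[1,1,1,2,2,4,5,5,7,8,10,10,10,10,11,11,12,12,13,14,15,15,29]

Site scan:
  IvoIX (GAAG, off=4): starts [22, 59, 94, 107, 133, 137, 142, 158] → cuts [26, 63, 98, 111, 137, 141, 146, 162]
  HnxIII (CTAGGTG, off=0): starts [11, 98, 111, 164, 171] → cuts [11, 98, 111, 164, 171]
  VbrIII (TCGAGCG, off=1): starts [0, 30, 41, 51, 63, 87, 125, 147, 178] → cuts [1, 31, 42, 52, 64, 88, 126, 148, 179]
  QalIII (AGTC, off=1): starts [61, 75] → cuts [62, 76]
  XjeI (CGGTAT, off=6): no sites

Pooled cuts: [1, 11, 26, 31, 42, 52, 62, 63, 64, 76, 88, 98, 111, 126, 137, 141, 146, 148, 162, 164, 171, 179]

Fragment lengths:
  [0,1): 1 bp
  [1,11): 10 bp
  [11,26): 15 bp
  [26,31): 5 bp
  [31,42): 11 bp
  [42,52): 10 bp
  [52,62): 10 bp
  [62,63): 1 bp
  [63,64): 1 bp
  [64,76): 12 bp
  [76,88): 12 bp
  [88,98): 10 bp
  [98,111): 13 bp
  [111,126): 15 bp
  [126,137): 11 bp
  [137,141): 4 bp
  [141,146): 5 bp
  [146,148): 2 bp
  [148,162): 14 bp
  [162,164): 2 bp
  [164,171): 7 bp
  [171,179): 8 bp
  [179,208): 29 bp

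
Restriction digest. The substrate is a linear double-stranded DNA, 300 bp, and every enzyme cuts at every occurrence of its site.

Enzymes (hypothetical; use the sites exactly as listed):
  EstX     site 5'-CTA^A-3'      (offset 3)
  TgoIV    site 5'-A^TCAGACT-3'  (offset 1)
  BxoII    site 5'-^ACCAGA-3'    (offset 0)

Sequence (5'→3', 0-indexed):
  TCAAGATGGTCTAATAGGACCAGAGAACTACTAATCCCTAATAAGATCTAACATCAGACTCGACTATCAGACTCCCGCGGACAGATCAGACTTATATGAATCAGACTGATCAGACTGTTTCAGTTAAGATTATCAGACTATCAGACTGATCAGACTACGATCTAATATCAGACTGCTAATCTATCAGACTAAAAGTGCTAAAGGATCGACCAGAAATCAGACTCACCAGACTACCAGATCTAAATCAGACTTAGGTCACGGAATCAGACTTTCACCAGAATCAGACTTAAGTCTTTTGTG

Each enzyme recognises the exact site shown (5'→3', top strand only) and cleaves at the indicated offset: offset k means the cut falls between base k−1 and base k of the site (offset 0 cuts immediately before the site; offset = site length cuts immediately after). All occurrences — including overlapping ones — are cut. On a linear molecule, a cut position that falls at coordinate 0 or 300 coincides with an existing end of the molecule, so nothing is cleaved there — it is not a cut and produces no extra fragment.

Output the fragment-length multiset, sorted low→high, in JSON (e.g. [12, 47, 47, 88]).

Site scan:
  EstX CTAA/3: at [10, 30, 37, 47, 161, 175, 188, 197, 239] ⇒ [13, 33, 40, 50, 164, 178, 191, 200, 242]
  TgoIV ATCAGACT/1: at [52, 65, 84, 99, 108, 131, 139, 148, 166, 182, 215, 243, 262, 279] ⇒ [53, 66, 85, 100, 109, 132, 140, 149, 167, 183, 216, 244, 263, 280]
  BxoII ACCAGA/0: at [18, 208, 224, 232, 273] ⇒ [18, 208, 224, 232, 273]

Pooled cuts: [13, 18, 33, 40, 50, 53, 66, 85, 100, 109, 132, 140, 149, 164, 167, 178, 183, 191, 200, 208, 216, 224, 232, 242, 244, 263, 273, 280]

Fragments:
  [0,13): 13 bp
  [13,18): 5 bp
  [18,33): 15 bp
  [33,40): 7 bp
  [40,50): 10 bp
  [50,53): 3 bp
  [53,66): 13 bp
  [66,85): 19 bp
  [85,100): 15 bp
  [100,109): 9 bp
  [109,132): 23 bp
  [132,140): 8 bp
  [140,149): 9 bp
  [149,164): 15 bp
  [164,167): 3 bp
  [167,178): 11 bp
  [178,183): 5 bp
  [183,191): 8 bp
  [191,200): 9 bp
  [200,208): 8 bp
  [208,216): 8 bp
  [216,224): 8 bp
  [224,232): 8 bp
  [232,242): 10 bp
  [242,244): 2 bp
  [244,263): 19 bp
  [263,273): 10 bp
  [273,280): 7 bp
  [280,300): 20 bp

[2,3,3,5,5,7,7,8,8,8,8,8,8,9,9,9,10,10,10,11,13,13,15,15,15,19,19,20,23]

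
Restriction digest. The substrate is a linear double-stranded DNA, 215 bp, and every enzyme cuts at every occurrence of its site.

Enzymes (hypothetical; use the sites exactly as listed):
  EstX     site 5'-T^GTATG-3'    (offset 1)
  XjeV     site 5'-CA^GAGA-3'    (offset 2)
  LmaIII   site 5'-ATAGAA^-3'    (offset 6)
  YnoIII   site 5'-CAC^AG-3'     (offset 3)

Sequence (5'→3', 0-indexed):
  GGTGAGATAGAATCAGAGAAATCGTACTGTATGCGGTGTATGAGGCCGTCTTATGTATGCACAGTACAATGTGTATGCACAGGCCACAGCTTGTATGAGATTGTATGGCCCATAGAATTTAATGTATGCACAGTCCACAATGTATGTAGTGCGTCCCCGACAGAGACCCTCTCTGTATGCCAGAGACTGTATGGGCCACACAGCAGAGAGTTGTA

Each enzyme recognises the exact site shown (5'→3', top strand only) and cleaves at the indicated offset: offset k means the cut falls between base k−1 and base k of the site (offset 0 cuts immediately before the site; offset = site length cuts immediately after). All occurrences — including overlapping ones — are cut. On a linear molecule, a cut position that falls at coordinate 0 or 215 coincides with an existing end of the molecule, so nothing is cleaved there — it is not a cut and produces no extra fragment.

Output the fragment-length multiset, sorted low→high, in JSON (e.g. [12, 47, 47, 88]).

Scan for sites:
  EstX TGTATG/1: at [27, 36, 53, 71, 91, 101, 122, 140, 173, 187] ⇒ [28, 37, 54, 72, 92, 102, 123, 141, 174, 188]
  XjeV CAGAGA/2: at [13, 160, 180, 203] ⇒ [15, 162, 182, 205]
  LmaIII ATAGAA/6: at [6, 111] ⇒ [12, 117]
  YnoIII CACAG/3: at [59, 77, 84, 128, 198] ⇒ [62, 80, 87, 131, 201]

Pooled cuts: [12, 15, 28, 37, 54, 62, 72, 80, 87, 92, 102, 117, 123, 131, 141, 162, 174, 182, 188, 201, 205]

Fragments:
  [0,12): 12 bp
  [12,15): 3 bp
  [15,28): 13 bp
  [28,37): 9 bp
  [37,54): 17 bp
  [54,62): 8 bp
  [62,72): 10 bp
  [72,80): 8 bp
  [80,87): 7 bp
  [87,92): 5 bp
  [92,102): 10 bp
  [102,117): 15 bp
  [117,123): 6 bp
  [123,131): 8 bp
  [131,141): 10 bp
  [141,162): 21 bp
  [162,174): 12 bp
  [174,182): 8 bp
  [182,188): 6 bp
  [188,201): 13 bp
  [201,205): 4 bp
  [205,215): 10 bp

[3,4,5,6,6,7,8,8,8,8,9,10,10,10,10,12,12,13,13,15,17,21]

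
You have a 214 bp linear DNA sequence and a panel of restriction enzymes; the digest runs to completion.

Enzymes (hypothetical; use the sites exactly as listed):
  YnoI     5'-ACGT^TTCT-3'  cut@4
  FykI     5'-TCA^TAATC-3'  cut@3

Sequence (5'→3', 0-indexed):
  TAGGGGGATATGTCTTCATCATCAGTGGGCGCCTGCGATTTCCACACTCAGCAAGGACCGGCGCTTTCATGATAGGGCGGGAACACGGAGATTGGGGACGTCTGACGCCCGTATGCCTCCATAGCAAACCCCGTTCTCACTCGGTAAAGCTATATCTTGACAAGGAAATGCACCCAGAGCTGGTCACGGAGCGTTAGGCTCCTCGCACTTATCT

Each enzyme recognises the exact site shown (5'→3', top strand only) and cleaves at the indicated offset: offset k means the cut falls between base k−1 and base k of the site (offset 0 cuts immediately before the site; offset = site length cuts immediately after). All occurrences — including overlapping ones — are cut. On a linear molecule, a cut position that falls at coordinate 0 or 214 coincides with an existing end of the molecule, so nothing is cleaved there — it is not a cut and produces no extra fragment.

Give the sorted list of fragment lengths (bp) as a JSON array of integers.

[214]

Scan for sites:
  YnoI (ACGTTTCT, off=4): no sites
  FykI (TCATAATC, off=3): no sites

All cut coordinates (distinct, sorted): ∅

Fragment lengths:
  no cuts → one linear fragment of 214 bp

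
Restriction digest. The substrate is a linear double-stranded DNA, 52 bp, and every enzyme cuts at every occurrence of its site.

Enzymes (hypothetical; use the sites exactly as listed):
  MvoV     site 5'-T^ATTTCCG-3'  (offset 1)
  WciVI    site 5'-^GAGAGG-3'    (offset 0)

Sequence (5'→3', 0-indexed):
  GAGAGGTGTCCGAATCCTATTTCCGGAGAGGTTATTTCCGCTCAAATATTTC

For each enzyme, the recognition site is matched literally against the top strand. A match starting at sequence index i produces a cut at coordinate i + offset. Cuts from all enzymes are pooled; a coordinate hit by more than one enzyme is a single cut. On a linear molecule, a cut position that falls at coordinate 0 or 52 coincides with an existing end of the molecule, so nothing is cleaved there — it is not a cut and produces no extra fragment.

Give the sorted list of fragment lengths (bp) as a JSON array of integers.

[7,8,18,19]

Scan for sites:
  MvoV (TATTTCCG, off=1): starts [17, 32] → cuts [18, 33]
  WciVI (GAGAGG, off=0): starts [0, 25] → cuts [25] (position 0 is a terminus of the linear molecule — no cut)

Pooled cuts: [18, 25, 33]

Fragment lengths:
  [0,18): 18 bp
  [18,25): 7 bp
  [25,33): 8 bp
  [33,52): 19 bp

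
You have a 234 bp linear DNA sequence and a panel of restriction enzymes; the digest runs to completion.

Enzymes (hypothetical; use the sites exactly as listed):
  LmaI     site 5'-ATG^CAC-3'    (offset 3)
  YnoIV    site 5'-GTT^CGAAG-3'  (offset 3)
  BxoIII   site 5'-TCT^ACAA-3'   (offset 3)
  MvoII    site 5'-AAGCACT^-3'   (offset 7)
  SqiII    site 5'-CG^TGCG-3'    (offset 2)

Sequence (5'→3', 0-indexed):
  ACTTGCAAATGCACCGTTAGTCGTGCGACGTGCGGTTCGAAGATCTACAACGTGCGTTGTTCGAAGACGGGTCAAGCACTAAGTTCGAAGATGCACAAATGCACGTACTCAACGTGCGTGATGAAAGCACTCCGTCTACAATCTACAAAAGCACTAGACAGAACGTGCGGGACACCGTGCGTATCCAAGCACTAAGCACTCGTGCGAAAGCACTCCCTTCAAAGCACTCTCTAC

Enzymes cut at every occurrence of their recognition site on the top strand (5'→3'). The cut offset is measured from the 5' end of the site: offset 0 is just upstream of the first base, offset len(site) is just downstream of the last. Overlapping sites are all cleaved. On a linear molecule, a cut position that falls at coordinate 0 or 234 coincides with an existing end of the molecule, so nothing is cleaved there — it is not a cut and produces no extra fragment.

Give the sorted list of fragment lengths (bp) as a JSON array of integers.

[2,5,6,6,6,7,7,7,7,8,8,9,9,10,11,11,12,12,12,13,14,16,17,19]

Site scan:
  LmaI (ATGCAC, off=3): starts [8, 90, 98] → cuts [11, 93, 101]
  YnoIV (GTTCGAAG, off=3): starts [34, 58, 82] → cuts [37, 61, 85]
  BxoIII (TCTACAA, off=3): starts [43, 134, 141] → cuts [46, 137, 144]
  MvoII (AAGCACT, off=7): starts [73, 124, 148, 186, 193, 207, 221] → cuts [80, 131, 155, 193, 200, 214, 228]
  SqiII (CGTGCG, off=2): starts [21, 28, 50, 112, 163, 175, 200] → cuts [23, 30, 52, 114, 165, 177, 202]

All cut coordinates (distinct, sorted): [11, 23, 30, 37, 46, 52, 61, 80, 85, 93, 101, 114, 131, 137, 144, 155, 165, 177, 193, 200, 202, 214, 228]

Fragment lengths:
  [0,11): 11 bp
  [11,23): 12 bp
  [23,30): 7 bp
  [30,37): 7 bp
  [37,46): 9 bp
  [46,52): 6 bp
  [52,61): 9 bp
  [61,80): 19 bp
  [80,85): 5 bp
  [85,93): 8 bp
  [93,101): 8 bp
  [101,114): 13 bp
  [114,131): 17 bp
  [131,137): 6 bp
  [137,144): 7 bp
  [144,155): 11 bp
  [155,165): 10 bp
  [165,177): 12 bp
  [177,193): 16 bp
  [193,200): 7 bp
  [200,202): 2 bp
  [202,214): 12 bp
  [214,228): 14 bp
  [228,234): 6 bp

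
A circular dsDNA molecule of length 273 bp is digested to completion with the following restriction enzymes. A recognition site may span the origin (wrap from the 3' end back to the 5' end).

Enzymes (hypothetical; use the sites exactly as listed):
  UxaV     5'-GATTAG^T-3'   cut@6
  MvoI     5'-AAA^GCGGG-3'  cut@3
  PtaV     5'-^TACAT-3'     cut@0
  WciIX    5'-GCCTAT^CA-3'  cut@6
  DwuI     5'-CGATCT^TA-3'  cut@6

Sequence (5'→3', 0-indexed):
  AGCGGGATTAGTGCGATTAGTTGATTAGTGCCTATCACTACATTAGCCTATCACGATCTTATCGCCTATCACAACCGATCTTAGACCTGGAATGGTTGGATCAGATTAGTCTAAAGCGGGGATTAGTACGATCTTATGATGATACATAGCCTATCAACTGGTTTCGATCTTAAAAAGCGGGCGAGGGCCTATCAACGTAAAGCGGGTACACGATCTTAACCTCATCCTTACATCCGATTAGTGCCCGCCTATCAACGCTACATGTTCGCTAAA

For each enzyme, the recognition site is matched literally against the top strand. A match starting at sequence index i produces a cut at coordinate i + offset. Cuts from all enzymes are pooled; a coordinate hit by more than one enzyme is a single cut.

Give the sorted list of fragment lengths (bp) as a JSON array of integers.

[3,6,6,6,7,8,8,8,8,9,9,10,10,11,11,12,12,12,13,13,15,16,16,16,28]

Per-enzyme occurrences:
  UxaV GATTAGT/6: at [5, 14, 22, 103, 120, 235] ⇒ [11, 20, 28, 109, 126, 241]
  MvoI AAAGCGGG/3: at [112, 173, 198, 271] ⇒ [1, 115, 176, 201]
  PtaV TACAT/0: at [38, 142, 228, 258] ⇒ [38, 142, 228, 258]
  WciIX GCCTATCA/6: at [29, 45, 63, 148, 186, 246] ⇒ [35, 51, 69, 154, 192, 252]
  DwuI CGATCTTA/6: at [53, 75, 128, 164, 210] ⇒ [59, 81, 134, 170, 216]

All cut coordinates (distinct, sorted): [1, 11, 20, 28, 35, 38, 51, 59, 69, 81, 109, 115, 126, 134, 142, 154, 170, 176, 192, 201, 216, 228, 241, 252, 258]

Fragments:
  1→11: 10 bp
  11→20: 9 bp
  20→28: 8 bp
  28→35: 7 bp
  35→38: 3 bp
  38→51: 13 bp
  51→59: 8 bp
  59→69: 10 bp
  69→81: 12 bp
  81→109: 28 bp
  109→115: 6 bp
  115→126: 11 bp
  126→134: 8 bp
  134→142: 8 bp
  142→154: 12 bp
  154→170: 16 bp
  170→176: 6 bp
  176→192: 16 bp
  192→201: 9 bp
  201→216: 15 bp
  216→228: 12 bp
  228→241: 13 bp
  241→252: 11 bp
  252→258: 6 bp
  258→1 (wrap): 273-258+1 = 16 bp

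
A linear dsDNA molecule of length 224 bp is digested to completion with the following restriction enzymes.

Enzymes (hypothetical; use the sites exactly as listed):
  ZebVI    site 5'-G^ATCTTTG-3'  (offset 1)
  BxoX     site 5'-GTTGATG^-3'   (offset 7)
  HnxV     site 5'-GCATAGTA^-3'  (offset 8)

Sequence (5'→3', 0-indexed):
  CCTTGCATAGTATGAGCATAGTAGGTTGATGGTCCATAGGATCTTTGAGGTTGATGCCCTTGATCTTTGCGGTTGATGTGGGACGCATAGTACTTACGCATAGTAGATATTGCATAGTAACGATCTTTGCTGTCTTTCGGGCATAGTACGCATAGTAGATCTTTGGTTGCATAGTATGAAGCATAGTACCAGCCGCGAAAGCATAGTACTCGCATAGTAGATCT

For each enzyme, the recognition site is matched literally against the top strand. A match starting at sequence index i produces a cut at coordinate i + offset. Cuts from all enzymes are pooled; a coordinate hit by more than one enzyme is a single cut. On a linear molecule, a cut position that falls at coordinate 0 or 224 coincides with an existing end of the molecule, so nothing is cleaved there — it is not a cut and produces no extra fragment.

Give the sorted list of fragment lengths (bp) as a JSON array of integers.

[1,3,5,6,8,9,9,11,11,12,12,13,14,14,16,16,18,20,26]

Scan for sites:
  ZebVI GATCTTTG/1: at [39, 61, 121, 157] ⇒ [40, 62, 122, 158]
  BxoX GTTGATG/7: at [24, 49, 71] ⇒ [31, 56, 78]
  HnxV GCATAGTA/8: at [4, 15, 84, 97, 111, 140, 149, 168, 180, 200, 211] ⇒ [12, 23, 92, 105, 119, 148, 157, 176, 188, 208, 219]

All cut coordinates (distinct, sorted): [12, 23, 31, 40, 56, 62, 78, 92, 105, 119, 122, 148, 157, 158, 176, 188, 208, 219]

Fragments:
  [0,12): 12 bp
  [12,23): 11 bp
  [23,31): 8 bp
  [31,40): 9 bp
  [40,56): 16 bp
  [56,62): 6 bp
  [62,78): 16 bp
  [78,92): 14 bp
  [92,105): 13 bp
  [105,119): 14 bp
  [119,122): 3 bp
  [122,148): 26 bp
  [148,157): 9 bp
  [157,158): 1 bp
  [158,176): 18 bp
  [176,188): 12 bp
  [188,208): 20 bp
  [208,219): 11 bp
  [219,224): 5 bp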